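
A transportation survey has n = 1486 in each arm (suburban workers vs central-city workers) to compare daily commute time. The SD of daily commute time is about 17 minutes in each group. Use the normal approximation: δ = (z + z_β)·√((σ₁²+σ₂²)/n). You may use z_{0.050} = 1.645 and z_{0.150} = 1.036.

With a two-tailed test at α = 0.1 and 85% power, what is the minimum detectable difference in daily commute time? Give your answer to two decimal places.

Minimum detectable difference ≈ 1.67 minutes

δ = (z_{α/2} + z_β) · √((σ₁²+σ₂²)/n)
  = (1.645 + 1.036) · √(578/1486)
  = 2.681 · √0.38896
  = 2.681 · 0.6237
  = 1.6721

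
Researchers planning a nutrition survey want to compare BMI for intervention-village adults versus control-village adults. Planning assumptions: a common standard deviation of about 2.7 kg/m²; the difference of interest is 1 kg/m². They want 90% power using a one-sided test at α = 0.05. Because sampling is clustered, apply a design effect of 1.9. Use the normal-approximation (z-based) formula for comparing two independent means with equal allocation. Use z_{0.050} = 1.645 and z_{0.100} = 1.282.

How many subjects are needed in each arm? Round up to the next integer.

n = 238 per group

n = (z_α + z_β)² · (σ₁² + σ₂²) / δ²
  = (1.645 + 1.282)² · (2·2.7² = 14.58) / 1²
  = 8.5673 · 14.58 / 1
  = 124.91
Design effect: 1.9 × 124.91 = 237.33.
Round up → n = 238 per group.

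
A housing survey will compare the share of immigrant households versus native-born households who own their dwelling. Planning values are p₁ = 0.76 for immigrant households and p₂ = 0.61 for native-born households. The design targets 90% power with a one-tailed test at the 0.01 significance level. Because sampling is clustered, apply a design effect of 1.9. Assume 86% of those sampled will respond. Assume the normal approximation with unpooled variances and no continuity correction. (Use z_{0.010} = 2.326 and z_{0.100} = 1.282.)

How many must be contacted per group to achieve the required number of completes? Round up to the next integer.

n = (z_α + z_β)² · [p₁(1−p₁) + p₂(1−p₂)] / (p₁ − p₂)²
  = (2.326 + 1.282)² · (0.76·0.24 + 0.61·0.39) / (0.15)²
  = (3.608)² · (0.1824 + 0.2379) / 0.0225
  = 13.0177 · 0.4203 / 0.0225
  = 243.17
Design effect: 1.9 × 243.17 = 462.02.
Adjust for 86% response: 462.02 / 0.86 = 537.24.
Round up → n = 538 per group.

n = 538 per group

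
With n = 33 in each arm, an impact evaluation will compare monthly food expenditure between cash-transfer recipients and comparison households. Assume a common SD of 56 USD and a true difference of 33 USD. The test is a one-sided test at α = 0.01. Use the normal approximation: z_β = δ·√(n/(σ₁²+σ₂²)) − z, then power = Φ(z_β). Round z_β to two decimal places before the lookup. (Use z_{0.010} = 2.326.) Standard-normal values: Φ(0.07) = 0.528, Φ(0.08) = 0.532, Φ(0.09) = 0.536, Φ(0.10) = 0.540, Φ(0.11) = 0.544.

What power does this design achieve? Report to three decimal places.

Power ≈ 0.528

z_β = δ·√(n/(σ₁²+σ₂²)) − z_α
    = 33 · √(33/6272) − 2.326
    = 33 · 0.07254 − 2.326
    = 2.3937 − 2.326 = 0.0677 → 0.07
Power = Φ(0.07) = 0.528.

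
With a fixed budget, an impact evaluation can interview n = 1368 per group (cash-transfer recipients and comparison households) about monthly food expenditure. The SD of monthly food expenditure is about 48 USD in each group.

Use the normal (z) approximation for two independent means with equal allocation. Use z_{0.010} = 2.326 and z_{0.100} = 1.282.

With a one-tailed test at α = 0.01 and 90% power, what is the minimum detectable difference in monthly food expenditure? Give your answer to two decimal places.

δ = (z_α + z_β) · √((σ₁²+σ₂²)/n)
  = (2.326 + 1.282) · √(4608/1368)
  = 3.608 · √3.3684
  = 3.608 · 1.8353
  = 6.6219

Minimum detectable difference ≈ 6.62 USD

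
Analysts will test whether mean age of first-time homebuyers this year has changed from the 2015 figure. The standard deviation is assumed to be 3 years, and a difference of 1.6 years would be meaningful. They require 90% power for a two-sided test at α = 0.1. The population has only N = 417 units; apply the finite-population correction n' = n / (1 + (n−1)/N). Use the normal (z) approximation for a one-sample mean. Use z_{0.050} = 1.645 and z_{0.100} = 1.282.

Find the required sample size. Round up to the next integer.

n = 29

n = (z_{α/2} + z_β)² · σ² / δ²
  = (1.645 + 1.282)² · 3² / 1.6²
  = 8.5673 · 9 / 2.56
  = 30.12
Finite-population correction (N = 417): 30.12 / (1 + (30.12 − 1)/417) = 28.15.
Round up → n = 29.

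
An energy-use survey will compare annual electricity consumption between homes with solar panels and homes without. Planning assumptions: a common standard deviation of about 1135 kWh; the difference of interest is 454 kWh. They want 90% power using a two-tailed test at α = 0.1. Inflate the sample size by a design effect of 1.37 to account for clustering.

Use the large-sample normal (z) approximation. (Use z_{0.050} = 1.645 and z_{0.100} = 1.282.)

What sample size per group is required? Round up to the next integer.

n = (z_{α/2} + z_β)² · (σ₁² + σ₂²) / δ²
  = (1.645 + 1.282)² · (2·1135² = 2576450) / 454²
  = 8.5673 · 2576450 / 206116
  = 107.09
Design effect: 1.37 × 107.09 = 146.72.
Round up → n = 147 per group.

n = 147 per group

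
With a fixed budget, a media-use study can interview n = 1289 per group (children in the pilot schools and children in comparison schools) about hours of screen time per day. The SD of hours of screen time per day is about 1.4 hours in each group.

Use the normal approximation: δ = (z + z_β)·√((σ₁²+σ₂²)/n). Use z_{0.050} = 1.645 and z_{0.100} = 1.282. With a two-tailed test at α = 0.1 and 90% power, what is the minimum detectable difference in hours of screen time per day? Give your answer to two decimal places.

Minimum detectable difference ≈ 0.16 hours

δ = (z_{α/2} + z_β) · √((σ₁²+σ₂²)/n)
  = (1.645 + 1.282) · √(3.92/1289)
  = 2.927 · √0.00304
  = 2.927 · 0.0551
  = 0.1614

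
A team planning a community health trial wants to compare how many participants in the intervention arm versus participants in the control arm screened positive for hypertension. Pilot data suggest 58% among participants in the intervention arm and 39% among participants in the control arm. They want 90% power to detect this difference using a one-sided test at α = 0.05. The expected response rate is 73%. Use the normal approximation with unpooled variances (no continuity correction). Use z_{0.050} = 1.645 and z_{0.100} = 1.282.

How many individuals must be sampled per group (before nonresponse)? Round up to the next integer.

n = (z_α + z_β)² · [p₁(1−p₁) + p₂(1−p₂)] / (p₁ − p₂)²
  = (1.645 + 1.282)² · (0.58·0.42 + 0.39·0.61) / (0.19)²
  = (2.927)² · (0.2436 + 0.2379) / 0.0361
  = 8.5673 · 0.4815 / 0.0361
  = 114.27
Adjust for 73% response: 114.27 / 0.73 = 156.54.
Round up → n = 157 per group.

n = 157 per group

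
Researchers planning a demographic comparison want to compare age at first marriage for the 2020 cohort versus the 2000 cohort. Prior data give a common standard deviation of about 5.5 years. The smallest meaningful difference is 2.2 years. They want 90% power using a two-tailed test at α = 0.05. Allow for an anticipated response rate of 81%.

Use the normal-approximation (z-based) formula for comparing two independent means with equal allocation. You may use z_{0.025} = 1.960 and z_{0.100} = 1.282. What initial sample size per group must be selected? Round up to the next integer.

n = 163 per group

n = (z_{α/2} + z_β)² · (σ₁² + σ₂²) / δ²
  = (1.960 + 1.282)² · (2·5.5² = 60.5) / 2.2²
  = 10.5106 · 60.5 / 4.84
  = 131.38
Adjust for 81% response: 131.38 / 0.81 = 162.20.
Round up → n = 163 per group.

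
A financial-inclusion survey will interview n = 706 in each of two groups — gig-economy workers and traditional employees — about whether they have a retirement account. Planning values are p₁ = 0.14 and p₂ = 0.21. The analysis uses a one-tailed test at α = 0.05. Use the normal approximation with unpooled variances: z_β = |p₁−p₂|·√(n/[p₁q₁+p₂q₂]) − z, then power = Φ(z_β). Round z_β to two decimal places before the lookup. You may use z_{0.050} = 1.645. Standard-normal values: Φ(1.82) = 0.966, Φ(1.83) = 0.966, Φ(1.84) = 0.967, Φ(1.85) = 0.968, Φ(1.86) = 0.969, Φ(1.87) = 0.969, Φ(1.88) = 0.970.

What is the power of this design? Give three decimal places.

Power ≈ 0.966

z_β = |p₁−p₂|·√(n/[p₁q₁+p₂q₂]) − z_α
    = 0.07 · √(706/0.2863) − 1.645
    = 0.07 · 49.6583 − 1.645
    = 3.4761 − 1.645 = 1.8311 → 1.83
Power = Φ(1.83) = 0.966.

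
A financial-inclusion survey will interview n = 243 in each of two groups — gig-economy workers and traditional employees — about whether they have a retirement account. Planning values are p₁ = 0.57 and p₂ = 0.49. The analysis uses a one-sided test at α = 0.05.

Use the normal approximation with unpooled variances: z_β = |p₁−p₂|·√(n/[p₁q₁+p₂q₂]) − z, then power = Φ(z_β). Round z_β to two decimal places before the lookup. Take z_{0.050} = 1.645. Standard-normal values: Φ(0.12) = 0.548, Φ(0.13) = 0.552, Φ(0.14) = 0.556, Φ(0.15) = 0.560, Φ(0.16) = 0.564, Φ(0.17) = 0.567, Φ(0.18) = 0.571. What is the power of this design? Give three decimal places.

z_β = |p₁−p₂|·√(n/[p₁q₁+p₂q₂]) − z_α
    = 0.08 · √(243/0.4950) − 1.645
    = 0.08 · 22.1565 − 1.645
    = 1.7725 − 1.645 = 0.1275 → 0.13
Power = Φ(0.13) = 0.552.

Power ≈ 0.552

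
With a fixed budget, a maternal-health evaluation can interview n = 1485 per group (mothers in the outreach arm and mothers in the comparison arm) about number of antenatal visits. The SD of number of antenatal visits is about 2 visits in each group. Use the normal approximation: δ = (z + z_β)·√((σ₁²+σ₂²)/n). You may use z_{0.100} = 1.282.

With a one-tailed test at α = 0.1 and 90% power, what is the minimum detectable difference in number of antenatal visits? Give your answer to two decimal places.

δ = (z_α + z_β) · √((σ₁²+σ₂²)/n)
  = (1.282 + 1.282) · √(8/1485)
  = 2.564 · √0.00539
  = 2.564 · 0.0734
  = 0.1882

Minimum detectable difference ≈ 0.19 visits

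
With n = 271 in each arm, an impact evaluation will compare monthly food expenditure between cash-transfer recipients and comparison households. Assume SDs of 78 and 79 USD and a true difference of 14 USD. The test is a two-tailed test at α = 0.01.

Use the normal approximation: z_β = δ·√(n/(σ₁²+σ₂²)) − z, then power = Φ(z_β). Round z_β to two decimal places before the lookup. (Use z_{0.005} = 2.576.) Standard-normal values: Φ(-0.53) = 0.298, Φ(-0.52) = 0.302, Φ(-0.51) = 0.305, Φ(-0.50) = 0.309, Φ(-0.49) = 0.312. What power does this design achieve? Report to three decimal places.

Power ≈ 0.309

z_β = δ·√(n/(σ₁²+σ₂²)) − z_{α/2}
    = 14 · √(271/12325) − 2.576
    = 14 · 0.14828 − 2.576
    = 2.0760 − 2.576 = -0.5000 → -0.50
Power = Φ(-0.50) = 0.309.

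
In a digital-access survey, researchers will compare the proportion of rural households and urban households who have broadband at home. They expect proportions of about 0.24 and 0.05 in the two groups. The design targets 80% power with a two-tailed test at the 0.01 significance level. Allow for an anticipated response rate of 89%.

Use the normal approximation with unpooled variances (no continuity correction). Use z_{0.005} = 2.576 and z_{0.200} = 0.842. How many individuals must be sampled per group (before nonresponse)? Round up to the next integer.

n = 84 per group

n = (z_{α/2} + z_β)² · [p₁(1−p₁) + p₂(1−p₂)] / (p₁ − p₂)²
  = (2.576 + 0.842)² · (0.24·0.76 + 0.05·0.95) / (0.19)²
  = (3.418)² · (0.1824 + 0.0475) / 0.0361
  = 11.6827 · 0.2299 / 0.0361
  = 74.40
Adjust for 89% response: 74.40 / 0.89 = 83.60.
Round up → n = 84 per group.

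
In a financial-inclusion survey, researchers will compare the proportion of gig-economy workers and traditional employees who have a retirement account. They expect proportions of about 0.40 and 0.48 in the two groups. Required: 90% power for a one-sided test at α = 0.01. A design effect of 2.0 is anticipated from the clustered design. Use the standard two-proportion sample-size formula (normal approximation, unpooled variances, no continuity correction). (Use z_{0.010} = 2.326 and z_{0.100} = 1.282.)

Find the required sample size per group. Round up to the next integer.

n = 1992 per group

n = (z_α + z_β)² · [p₁(1−p₁) + p₂(1−p₂)] / (p₁ − p₂)²
  = (2.326 + 1.282)² · (0.40·0.60 + 0.48·0.52) / (-0.08)²
  = (3.608)² · (0.2400 + 0.2496) / 0.0064
  = 13.0177 · 0.4896 / 0.0064
  = 995.85
Design effect: 2.0 × 995.85 = 1991.70.
Round up → n = 1992 per group.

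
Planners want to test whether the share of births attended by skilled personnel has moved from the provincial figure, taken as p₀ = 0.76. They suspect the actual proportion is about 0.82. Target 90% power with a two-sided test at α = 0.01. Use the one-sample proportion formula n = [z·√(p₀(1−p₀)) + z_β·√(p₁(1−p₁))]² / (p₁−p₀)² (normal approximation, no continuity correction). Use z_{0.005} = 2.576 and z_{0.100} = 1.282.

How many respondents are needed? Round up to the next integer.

n = 705

n = [z_{α/2}·√(p₀q₀) + z_β·√(p₁q₁)]² / (p₁ − p₀)²
  = [2.576·√(0.76·0.24) + 1.282·√(0.82·0.18)]² / (0.06)²
  = [2.576·0.4271 + 1.282·0.3842]² / 0.0036
  = [1.5927]² / 0.0036
  = 704.63
Round up → n = 705.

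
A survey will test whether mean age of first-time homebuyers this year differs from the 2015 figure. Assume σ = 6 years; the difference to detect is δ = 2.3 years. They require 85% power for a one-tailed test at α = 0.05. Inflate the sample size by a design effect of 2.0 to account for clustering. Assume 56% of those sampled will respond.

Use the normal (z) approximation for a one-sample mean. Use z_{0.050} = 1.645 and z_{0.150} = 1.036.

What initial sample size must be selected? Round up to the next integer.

n = (z_α + z_β)² · σ² / δ²
  = (1.645 + 1.036)² · 6² / 2.3²
  = 7.1878 · 36 / 5.29
  = 48.91
Design effect: 2.0 × 48.91 = 97.83.
Adjust for 56% response: 97.83 / 0.56 = 174.70.
Round up → n = 175.

n = 175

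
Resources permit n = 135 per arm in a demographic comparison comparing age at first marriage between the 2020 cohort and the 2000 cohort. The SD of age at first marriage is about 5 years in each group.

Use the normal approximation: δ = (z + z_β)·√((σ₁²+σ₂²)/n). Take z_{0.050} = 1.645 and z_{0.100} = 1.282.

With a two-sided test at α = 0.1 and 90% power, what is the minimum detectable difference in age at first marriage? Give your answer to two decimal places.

δ = (z_{α/2} + z_β) · √((σ₁²+σ₂²)/n)
  = (1.645 + 1.282) · √(50/135)
  = 2.927 · √0.37037
  = 2.927 · 0.6086
  = 1.7813

Minimum detectable difference ≈ 1.78 years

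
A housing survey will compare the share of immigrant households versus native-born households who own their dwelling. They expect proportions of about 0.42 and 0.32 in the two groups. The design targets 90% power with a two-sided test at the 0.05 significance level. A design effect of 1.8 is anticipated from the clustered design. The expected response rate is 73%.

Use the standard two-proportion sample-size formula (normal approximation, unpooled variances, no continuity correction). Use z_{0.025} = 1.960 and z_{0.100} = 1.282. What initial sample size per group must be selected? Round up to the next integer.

n = (z_{α/2} + z_β)² · [p₁(1−p₁) + p₂(1−p₂)] / (p₁ − p₂)²
  = (1.960 + 1.282)² · (0.42·0.58 + 0.32·0.68) / (0.10)²
  = (3.242)² · (0.2436 + 0.2176) / 0.0100
  = 10.5106 · 0.4612 / 0.0100
  = 484.75
Design effect: 1.8 × 484.75 = 872.54.
Adjust for 73% response: 872.54 / 0.73 = 1195.27.
Round up → n = 1196 per group.

n = 1196 per group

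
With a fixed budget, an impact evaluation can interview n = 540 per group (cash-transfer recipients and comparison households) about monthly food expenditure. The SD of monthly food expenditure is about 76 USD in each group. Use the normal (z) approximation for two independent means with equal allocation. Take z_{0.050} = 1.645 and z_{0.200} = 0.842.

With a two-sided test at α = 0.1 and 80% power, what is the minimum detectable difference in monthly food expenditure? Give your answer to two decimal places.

Minimum detectable difference ≈ 11.50 USD

δ = (z_{α/2} + z_β) · √((σ₁²+σ₂²)/n)
  = (1.645 + 0.842) · √(11552/540)
  = 2.487 · √21.3926
  = 2.487 · 4.6252
  = 11.5029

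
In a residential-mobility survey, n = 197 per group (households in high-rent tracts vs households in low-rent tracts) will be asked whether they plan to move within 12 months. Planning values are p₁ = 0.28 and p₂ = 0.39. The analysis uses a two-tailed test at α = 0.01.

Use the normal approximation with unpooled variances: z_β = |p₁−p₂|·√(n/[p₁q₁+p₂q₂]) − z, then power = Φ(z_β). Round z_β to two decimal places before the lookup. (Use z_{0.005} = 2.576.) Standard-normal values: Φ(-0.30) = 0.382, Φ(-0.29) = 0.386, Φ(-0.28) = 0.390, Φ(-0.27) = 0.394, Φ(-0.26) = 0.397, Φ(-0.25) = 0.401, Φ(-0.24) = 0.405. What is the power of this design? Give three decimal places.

Power ≈ 0.401

z_β = |p₁−p₂|·√(n/[p₁q₁+p₂q₂]) − z_{α/2}
    = 0.11 · √(197/0.4395) − 2.576
    = 0.11 · 21.1716 − 2.576
    = 2.3289 − 2.576 = -0.2471 → -0.25
Power = Φ(-0.25) = 0.401.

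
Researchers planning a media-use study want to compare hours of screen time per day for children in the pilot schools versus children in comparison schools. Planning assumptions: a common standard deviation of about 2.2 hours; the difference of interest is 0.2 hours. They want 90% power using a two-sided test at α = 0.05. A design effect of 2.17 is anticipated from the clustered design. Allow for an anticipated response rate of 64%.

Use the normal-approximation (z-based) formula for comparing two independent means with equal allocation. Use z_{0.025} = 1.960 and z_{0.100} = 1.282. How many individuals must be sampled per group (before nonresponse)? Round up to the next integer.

n = (z_{α/2} + z_β)² · (σ₁² + σ₂²) / δ²
  = (1.960 + 1.282)² · (2·2.2² = 9.68) / 0.2²
  = 10.5106 · 9.68 / 0.04
  = 2543.56
Design effect: 2.17 × 2543.56 = 5519.52.
Adjust for 64% response: 5519.52 / 0.64 = 8624.25.
Round up → n = 8625 per group.

n = 8625 per group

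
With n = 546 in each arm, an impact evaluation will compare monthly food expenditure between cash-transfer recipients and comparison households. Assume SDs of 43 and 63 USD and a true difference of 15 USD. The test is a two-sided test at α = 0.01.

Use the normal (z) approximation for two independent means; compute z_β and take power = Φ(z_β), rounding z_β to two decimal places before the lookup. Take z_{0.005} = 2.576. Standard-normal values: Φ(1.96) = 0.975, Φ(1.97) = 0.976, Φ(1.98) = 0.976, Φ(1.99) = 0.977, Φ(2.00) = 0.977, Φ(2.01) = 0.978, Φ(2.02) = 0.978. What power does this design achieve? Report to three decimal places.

Power ≈ 0.978

z_β = δ·√(n/(σ₁²+σ₂²)) − z_{α/2}
    = 15 · √(546/5818) − 2.576
    = 15 · 0.30634 − 2.576
    = 4.5952 − 2.576 = 2.0192 → 2.02
Power = Φ(2.02) = 0.978.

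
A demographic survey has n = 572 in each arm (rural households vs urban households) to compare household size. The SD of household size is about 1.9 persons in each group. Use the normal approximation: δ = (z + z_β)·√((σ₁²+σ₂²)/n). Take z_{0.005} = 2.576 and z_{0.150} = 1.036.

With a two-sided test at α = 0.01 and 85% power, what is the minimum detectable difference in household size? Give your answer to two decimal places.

Minimum detectable difference ≈ 0.41 persons

δ = (z_{α/2} + z_β) · √((σ₁²+σ₂²)/n)
  = (2.576 + 1.036) · √(7.22/572)
  = 3.612 · √0.01262
  = 3.612 · 0.1123
  = 0.4058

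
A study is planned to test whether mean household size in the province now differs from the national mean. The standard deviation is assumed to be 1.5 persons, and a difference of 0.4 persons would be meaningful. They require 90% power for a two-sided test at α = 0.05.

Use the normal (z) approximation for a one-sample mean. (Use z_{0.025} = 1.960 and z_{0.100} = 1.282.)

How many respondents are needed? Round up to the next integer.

n = (z_{α/2} + z_β)² · σ² / δ²
  = (1.960 + 1.282)² · 1.5² / 0.4²
  = 10.5106 · 2.25 / 0.16
  = 147.80
Round up → n = 148.

n = 148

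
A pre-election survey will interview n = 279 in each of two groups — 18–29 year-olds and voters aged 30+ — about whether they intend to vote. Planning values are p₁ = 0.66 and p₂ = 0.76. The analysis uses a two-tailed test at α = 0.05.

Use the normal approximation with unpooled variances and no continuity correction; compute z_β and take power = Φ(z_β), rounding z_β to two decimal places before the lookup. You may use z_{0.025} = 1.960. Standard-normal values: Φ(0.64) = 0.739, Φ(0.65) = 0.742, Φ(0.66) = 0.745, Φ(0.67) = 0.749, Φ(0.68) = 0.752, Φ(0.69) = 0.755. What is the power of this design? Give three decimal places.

z_β = |p₁−p₂|·√(n/[p₁q₁+p₂q₂]) − z_{α/2}
    = 0.10 · √(279/0.4068) − 1.960
    = 0.10 · 26.1886 − 1.960
    = 2.6189 − 1.960 = 0.6589 → 0.66
Power = Φ(0.66) = 0.745.

Power ≈ 0.745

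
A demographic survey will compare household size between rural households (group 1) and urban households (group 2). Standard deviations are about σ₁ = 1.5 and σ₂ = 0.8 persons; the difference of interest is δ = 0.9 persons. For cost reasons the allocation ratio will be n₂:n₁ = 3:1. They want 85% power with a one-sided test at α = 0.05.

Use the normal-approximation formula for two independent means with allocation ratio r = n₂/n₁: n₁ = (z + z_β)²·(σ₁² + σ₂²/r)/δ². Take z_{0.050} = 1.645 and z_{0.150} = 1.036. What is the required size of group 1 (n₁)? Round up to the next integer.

n₁ = (z_α + z_β)² · (σ₁² + σ₂²/r) / δ²
   = (1.645 + 1.036)² · (1.5² + 0.8²/3) / 0.9²
   = 7.1878 · (2.25 + 0.21333) / 0.81
   = 7.1878 · 2.4633 / 0.81
   = 21.86
Round up → n₁ = 22; n₂ = r·n₁ = 3 × 22 = 66.

n₁ = 22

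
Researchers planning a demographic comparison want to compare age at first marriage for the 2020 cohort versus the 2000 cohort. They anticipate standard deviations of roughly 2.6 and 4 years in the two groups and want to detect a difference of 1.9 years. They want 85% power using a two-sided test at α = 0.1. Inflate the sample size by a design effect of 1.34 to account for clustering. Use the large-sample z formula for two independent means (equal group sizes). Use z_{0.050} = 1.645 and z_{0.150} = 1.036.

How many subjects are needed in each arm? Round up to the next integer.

n = 61 per group

n = (z_{α/2} + z_β)² · (σ₁² + σ₂²) / δ²
  = (1.645 + 1.036)² · (2.6² + 4² = 22.76) / 1.9²
  = 7.1878 · 22.76 / 3.61
  = 45.32
Design effect: 1.34 × 45.32 = 60.72.
Round up → n = 61 per group.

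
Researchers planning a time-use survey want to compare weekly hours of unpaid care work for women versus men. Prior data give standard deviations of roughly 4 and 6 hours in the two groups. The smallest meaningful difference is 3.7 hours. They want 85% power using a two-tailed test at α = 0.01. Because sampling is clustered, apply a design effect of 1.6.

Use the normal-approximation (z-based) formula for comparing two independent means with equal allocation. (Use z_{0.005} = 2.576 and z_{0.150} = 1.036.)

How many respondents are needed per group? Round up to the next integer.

n = 80 per group

n = (z_{α/2} + z_β)² · (σ₁² + σ₂²) / δ²
  = (2.576 + 1.036)² · (4² + 6² = 52) / 3.7²
  = 13.0465 · 52 / 13.69
  = 49.56
Design effect: 1.6 × 49.56 = 79.29.
Round up → n = 80 per group.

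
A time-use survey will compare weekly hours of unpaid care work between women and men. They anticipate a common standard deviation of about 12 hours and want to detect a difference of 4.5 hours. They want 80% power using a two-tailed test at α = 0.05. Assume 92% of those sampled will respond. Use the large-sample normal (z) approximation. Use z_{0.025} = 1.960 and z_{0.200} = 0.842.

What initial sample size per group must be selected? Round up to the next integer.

n = (z_{α/2} + z_β)² · (σ₁² + σ₂²) / δ²
  = (1.960 + 0.842)² · (2·12² = 288) / 4.5²
  = 7.8512 · 288 / 20.25
  = 111.66
Adjust for 92% response: 111.66 / 0.92 = 121.37.
Round up → n = 122 per group.

n = 122 per group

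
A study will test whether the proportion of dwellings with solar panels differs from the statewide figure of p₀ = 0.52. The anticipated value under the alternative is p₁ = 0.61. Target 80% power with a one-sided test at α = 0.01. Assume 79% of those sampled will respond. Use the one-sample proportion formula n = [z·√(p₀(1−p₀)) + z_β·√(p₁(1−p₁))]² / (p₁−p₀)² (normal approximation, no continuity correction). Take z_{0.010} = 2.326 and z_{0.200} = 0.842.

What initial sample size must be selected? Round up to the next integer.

n = 387

n = [z_α·√(p₀q₀) + z_β·√(p₁q₁)]² / (p₁ − p₀)²
  = [2.326·√(0.52·0.48) + 0.842·√(0.61·0.39)]² / (0.09)²
  = [2.326·0.4996 + 0.842·0.4877]² / 0.0081
  = [1.5728]² / 0.0081
  = 305.38
Adjust for 79% response: 305.38 / 0.79 = 386.55.
Round up → n = 387.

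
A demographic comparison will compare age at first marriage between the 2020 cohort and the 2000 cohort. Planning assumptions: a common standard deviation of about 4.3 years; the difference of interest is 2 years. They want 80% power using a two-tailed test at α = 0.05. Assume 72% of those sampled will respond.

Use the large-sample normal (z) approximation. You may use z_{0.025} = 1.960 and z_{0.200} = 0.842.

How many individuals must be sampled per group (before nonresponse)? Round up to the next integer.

n = 101 per group

n = (z_{α/2} + z_β)² · (σ₁² + σ₂²) / δ²
  = (1.960 + 0.842)² · (2·4.3² = 36.98) / 2²
  = 7.8512 · 36.98 / 4
  = 72.58
Adjust for 72% response: 72.58 / 0.72 = 100.81.
Round up → n = 101 per group.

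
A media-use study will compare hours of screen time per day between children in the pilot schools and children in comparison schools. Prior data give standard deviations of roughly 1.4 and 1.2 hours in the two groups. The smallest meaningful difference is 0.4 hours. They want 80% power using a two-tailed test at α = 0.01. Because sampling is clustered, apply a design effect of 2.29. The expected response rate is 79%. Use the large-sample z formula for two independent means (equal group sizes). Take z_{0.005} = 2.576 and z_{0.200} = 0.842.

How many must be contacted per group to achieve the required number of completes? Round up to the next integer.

n = 720 per group

n = (z_{α/2} + z_β)² · (σ₁² + σ₂²) / δ²
  = (2.576 + 0.842)² · (1.4² + 1.2² = 3.4) / 0.4²
  = 11.6827 · 3.4 / 0.16
  = 248.26
Design effect: 2.29 × 248.26 = 568.51.
Adjust for 79% response: 568.51 / 0.79 = 719.63.
Round up → n = 720 per group.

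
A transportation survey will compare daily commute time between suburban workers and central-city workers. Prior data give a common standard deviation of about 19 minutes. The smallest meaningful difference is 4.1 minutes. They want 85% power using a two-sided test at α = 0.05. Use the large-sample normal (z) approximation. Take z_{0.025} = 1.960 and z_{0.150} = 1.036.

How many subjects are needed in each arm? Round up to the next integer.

n = (z_{α/2} + z_β)² · (σ₁² + σ₂²) / δ²
  = (1.960 + 1.036)² · (2·19² = 722) / 4.1²
  = 8.9760 · 722 / 16.81
  = 385.53
Round up → n = 386 per group.

n = 386 per group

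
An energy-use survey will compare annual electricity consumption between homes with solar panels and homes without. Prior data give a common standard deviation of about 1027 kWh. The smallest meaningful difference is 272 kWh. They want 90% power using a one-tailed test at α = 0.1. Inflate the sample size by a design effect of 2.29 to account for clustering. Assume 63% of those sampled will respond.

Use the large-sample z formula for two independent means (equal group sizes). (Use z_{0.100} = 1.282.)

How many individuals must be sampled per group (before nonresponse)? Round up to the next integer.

n = (z_α + z_β)² · (σ₁² + σ₂²) / δ²
  = (1.282 + 1.282)² · (2·1027² = 2109458) / 272²
  = 6.5741 · 2109458 / 73984
  = 187.44
Design effect: 2.29 × 187.44 = 429.24.
Adjust for 63% response: 429.24 / 0.63 = 681.34.
Round up → n = 682 per group.

n = 682 per group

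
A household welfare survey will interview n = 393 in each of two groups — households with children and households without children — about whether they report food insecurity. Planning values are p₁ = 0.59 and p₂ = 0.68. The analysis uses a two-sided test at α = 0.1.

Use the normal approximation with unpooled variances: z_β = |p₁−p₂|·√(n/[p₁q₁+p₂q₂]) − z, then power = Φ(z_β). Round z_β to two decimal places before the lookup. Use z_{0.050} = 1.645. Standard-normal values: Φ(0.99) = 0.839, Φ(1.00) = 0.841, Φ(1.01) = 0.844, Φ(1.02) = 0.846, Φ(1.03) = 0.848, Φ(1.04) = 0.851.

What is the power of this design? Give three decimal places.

z_β = |p₁−p₂|·√(n/[p₁q₁+p₂q₂]) − z_{α/2}
    = 0.09 · √(393/0.4595) − 1.645
    = 0.09 · 29.2451 − 1.645
    = 2.6321 − 1.645 = 0.9871 → 0.99
Power = Φ(0.99) = 0.839.

Power ≈ 0.839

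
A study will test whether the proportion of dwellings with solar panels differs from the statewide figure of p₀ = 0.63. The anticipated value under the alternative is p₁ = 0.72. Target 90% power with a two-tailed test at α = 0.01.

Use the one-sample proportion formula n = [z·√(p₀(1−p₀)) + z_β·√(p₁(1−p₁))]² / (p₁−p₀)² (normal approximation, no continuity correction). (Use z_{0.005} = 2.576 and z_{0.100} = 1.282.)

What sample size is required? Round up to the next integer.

n = [z_{α/2}·√(p₀q₀) + z_β·√(p₁q₁)]² / (p₁ − p₀)²
  = [2.576·√(0.63·0.37) + 1.282·√(0.72·0.28)]² / (0.09)²
  = [2.576·0.4828 + 1.282·0.4490]² / 0.0081
  = [1.8193]² / 0.0081
  = 408.63
Round up → n = 409.

n = 409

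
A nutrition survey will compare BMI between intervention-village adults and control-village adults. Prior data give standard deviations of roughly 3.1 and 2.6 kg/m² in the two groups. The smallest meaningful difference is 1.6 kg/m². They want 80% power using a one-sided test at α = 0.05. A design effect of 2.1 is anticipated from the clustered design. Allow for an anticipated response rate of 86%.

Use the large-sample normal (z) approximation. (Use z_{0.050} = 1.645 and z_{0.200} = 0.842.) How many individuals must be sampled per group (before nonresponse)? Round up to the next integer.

n = 97 per group

n = (z_α + z_β)² · (σ₁² + σ₂²) / δ²
  = (1.645 + 0.842)² · (3.1² + 2.6² = 16.37) / 1.6²
  = 6.1852 · 16.37 / 2.56
  = 39.55
Design effect: 2.1 × 39.55 = 83.06.
Adjust for 86% response: 83.06 / 0.86 = 96.58.
Round up → n = 97 per group.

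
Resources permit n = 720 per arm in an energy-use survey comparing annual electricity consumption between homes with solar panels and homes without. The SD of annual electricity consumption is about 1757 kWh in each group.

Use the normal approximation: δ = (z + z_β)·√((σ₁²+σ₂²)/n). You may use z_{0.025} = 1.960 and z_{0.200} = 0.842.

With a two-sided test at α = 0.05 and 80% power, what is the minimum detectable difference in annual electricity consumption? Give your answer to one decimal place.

Minimum detectable difference ≈ 259.5 kWh

δ = (z_{α/2} + z_β) · √((σ₁²+σ₂²)/n)
  = (1.960 + 0.842) · √(6174098/720)
  = 2.802 · √8575.1
  = 2.802 · 92.6020
  = 259.4709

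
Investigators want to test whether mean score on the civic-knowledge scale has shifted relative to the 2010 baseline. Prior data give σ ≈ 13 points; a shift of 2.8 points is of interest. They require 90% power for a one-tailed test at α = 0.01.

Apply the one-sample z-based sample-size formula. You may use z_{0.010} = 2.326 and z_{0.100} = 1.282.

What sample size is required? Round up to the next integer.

n = (z_α + z_β)² · σ² / δ²
  = (2.326 + 1.282)² · 13² / 2.8²
  = 13.0177 · 169 / 7.84
  = 280.61
Round up → n = 281.

n = 281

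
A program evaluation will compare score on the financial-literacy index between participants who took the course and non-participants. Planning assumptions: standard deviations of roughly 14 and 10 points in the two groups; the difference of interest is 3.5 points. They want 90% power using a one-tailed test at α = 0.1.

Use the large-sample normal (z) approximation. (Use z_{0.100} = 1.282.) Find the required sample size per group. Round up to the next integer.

n = 159 per group

n = (z_α + z_β)² · (σ₁² + σ₂²) / δ²
  = (1.282 + 1.282)² · (14² + 10² = 296) / 3.5²
  = 6.5741 · 296 / 12.25
  = 158.85
Round up → n = 159 per group.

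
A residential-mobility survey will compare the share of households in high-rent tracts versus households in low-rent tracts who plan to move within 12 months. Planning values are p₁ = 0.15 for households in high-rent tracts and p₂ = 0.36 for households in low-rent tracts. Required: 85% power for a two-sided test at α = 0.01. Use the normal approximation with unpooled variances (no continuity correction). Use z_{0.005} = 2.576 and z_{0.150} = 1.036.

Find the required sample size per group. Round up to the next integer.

n = 106 per group

n = (z_{α/2} + z_β)² · [p₁(1−p₁) + p₂(1−p₂)] / (p₁ − p₂)²
  = (2.576 + 1.036)² · (0.15·0.85 + 0.36·0.64) / (-0.21)²
  = (3.612)² · (0.1275 + 0.2304) / 0.0441
  = 13.0465 · 0.3579 / 0.0441
  = 105.88
Round up → n = 106 per group.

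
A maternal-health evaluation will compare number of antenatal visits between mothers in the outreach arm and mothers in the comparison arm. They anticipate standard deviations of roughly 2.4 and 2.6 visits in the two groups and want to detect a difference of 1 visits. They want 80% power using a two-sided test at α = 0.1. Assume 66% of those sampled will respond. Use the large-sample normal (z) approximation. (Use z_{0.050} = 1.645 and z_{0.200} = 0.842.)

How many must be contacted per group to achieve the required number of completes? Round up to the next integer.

n = 118 per group

n = (z_{α/2} + z_β)² · (σ₁² + σ₂²) / δ²
  = (1.645 + 0.842)² · (2.4² + 2.6² = 12.52) / 1²
  = 6.1852 · 12.52 / 1
  = 77.44
Adjust for 66% response: 77.44 / 0.66 = 117.33.
Round up → n = 118 per group.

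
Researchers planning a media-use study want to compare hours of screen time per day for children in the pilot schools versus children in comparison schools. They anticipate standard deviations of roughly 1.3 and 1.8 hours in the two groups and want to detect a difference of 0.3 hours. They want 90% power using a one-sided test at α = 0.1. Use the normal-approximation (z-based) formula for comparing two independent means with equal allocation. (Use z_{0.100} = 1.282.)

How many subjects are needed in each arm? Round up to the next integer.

n = (z_α + z_β)² · (σ₁² + σ₂²) / δ²
  = (1.282 + 1.282)² · (1.3² + 1.8² = 4.93) / 0.3²
  = 6.5741 · 4.93 / 0.09
  = 360.11
Round up → n = 361 per group.

n = 361 per group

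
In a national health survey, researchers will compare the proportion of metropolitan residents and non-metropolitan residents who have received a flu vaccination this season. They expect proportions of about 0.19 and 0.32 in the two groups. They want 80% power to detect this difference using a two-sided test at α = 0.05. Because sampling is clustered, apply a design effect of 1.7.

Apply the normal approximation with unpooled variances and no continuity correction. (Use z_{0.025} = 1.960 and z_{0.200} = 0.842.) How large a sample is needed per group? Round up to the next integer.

n = (z_{α/2} + z_β)² · [p₁(1−p₁) + p₂(1−p₂)] / (p₁ − p₂)²
  = (1.960 + 0.842)² · (0.19·0.81 + 0.32·0.68) / (-0.13)²
  = (2.802)² · (0.1539 + 0.2176) / 0.0169
  = 7.8512 · 0.3715 / 0.0169
  = 172.59
Design effect: 1.7 × 172.59 = 293.40.
Round up → n = 294 per group.

n = 294 per group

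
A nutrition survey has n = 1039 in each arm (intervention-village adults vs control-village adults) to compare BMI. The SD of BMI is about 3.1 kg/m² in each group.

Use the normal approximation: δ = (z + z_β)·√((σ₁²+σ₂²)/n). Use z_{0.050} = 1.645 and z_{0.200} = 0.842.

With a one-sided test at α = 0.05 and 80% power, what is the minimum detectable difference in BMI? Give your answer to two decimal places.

δ = (z_α + z_β) · √((σ₁²+σ₂²)/n)
  = (1.645 + 0.842) · √(19.22/1039)
  = 2.487 · √0.0185
  = 2.487 · 0.1360
  = 0.3383

Minimum detectable difference ≈ 0.34 kg/m²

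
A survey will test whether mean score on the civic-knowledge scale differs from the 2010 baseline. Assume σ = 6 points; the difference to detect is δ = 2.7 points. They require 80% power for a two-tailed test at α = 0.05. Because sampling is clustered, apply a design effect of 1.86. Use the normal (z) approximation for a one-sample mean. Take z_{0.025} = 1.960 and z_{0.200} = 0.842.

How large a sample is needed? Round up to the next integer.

n = (z_{α/2} + z_β)² · σ² / δ²
  = (1.960 + 0.842)² · 6² / 2.7²
  = 7.8512 · 36 / 7.29
  = 38.77
Design effect: 1.86 × 38.77 = 72.11.
Round up → n = 73.

n = 73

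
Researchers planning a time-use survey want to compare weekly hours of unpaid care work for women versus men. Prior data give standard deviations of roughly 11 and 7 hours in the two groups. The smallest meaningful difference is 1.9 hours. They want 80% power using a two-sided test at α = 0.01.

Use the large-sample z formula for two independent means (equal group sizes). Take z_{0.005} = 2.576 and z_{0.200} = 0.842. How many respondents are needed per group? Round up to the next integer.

n = 551 per group

n = (z_{α/2} + z_β)² · (σ₁² + σ₂²) / δ²
  = (2.576 + 0.842)² · (11² + 7² = 170) / 1.9²
  = 11.6827 · 170 / 3.61
  = 550.16
Round up → n = 551 per group.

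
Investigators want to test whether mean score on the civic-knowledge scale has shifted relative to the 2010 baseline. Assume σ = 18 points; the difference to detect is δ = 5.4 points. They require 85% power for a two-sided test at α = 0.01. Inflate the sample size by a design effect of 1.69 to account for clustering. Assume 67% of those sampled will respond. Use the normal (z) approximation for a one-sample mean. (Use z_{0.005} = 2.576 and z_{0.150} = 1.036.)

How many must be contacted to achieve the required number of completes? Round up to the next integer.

n = (z_{α/2} + z_β)² · σ² / δ²
  = (2.576 + 1.036)² · 18² / 5.4²
  = 13.0465 · 324 / 29.16
  = 144.96
Design effect: 1.69 × 144.96 = 244.99.
Adjust for 67% response: 244.99 / 0.67 = 365.65.
Round up → n = 366.

n = 366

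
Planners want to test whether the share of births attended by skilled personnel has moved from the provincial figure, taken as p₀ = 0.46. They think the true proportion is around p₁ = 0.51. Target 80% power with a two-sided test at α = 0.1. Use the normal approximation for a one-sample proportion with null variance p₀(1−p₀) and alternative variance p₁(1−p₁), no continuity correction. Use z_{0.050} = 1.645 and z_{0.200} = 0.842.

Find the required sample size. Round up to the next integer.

n = [z_{α/2}·√(p₀q₀) + z_β·√(p₁q₁)]² / (p₁ − p₀)²
  = [1.645·√(0.46·0.54) + 0.842·√(0.51·0.49)]² / (0.05)²
  = [1.645·0.4984 + 0.842·0.4999]² / 0.0025
  = [1.2408]² / 0.0025
  = 615.81
Round up → n = 616.

n = 616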